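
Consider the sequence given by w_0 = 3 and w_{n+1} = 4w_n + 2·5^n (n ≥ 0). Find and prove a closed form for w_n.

Claim: w_n = 4^n + 2·5^n.

Base case: w_0 = 3, and 4^0 + 2·5^0 = 1 + 2 = 3.
Assume w_r = 4^r + 2·5^r for some r ≥ 0.
Then w_{r+1} = 4w_r + 2·5^r = 4·(4^r + 2·5^r) + 2·5^r = 4^{r+1} + 8·5^r + 2·5^r = 4^{r+1} + 10·5^r = 4^{r+1} + 2·5^{r+1}.
So the formula holds for r+1, and by induction w_n = 4^n + 2·5^n for all n ≥ 0.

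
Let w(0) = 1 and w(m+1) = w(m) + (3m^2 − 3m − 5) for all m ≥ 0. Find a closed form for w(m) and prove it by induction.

Claim: w(m) = m^3 − 3m^2 − 3m + 1.

Base case: w(0) = 1, and 0^3 − 3·0^2 − 3·0 + 1 = 1.
Assume w(r) = r^3 − 3r^2 − 3r + 1.
Then w(r+1) = w(r) + (3r^2 − 3r − 5) = (r^3 − 3r^2 − 3r + 1) + (3r^2 − 3r − 5) = r^3 − 6r − 4,
and (r+1)^3 − 3·(r+1)^2 − 3·(r+1) + 1 = r^3 − 6r − 4.
This completes the inductive step, so w(m) = m^3 − 3m^2 − 3m + 1 for all m ≥ 0.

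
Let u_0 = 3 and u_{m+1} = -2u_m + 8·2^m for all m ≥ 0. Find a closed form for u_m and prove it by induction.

Claim: u_m = (-2)^m + 2·2^m.

Base case: u_0 = 3, and (-2)^0 + 2·2^0 = 1 + 2 = 3.
Assume u_k = (-2)^k + 2·2^k for some k ≥ 0.
Then u_{k+1} = -2u_k + 8·2^k = -2·((-2)^k + 2·2^k) + 8·2^k = (-2)^{k+1} − 4·2^k + 8·2^k = (-2)^{k+1} + 4·2^k = (-2)^{k+1} + 2·2^{k+1}.
So the formula holds for k+1, and by induction u_m = (-2)^m + 2·2^m for all m ≥ 0.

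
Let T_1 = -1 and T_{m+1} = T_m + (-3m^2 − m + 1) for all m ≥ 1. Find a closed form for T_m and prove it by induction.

Claim: T_m = -m^3 + m^2 + m − 2.

Base case: T_1 = -1, and -1^3 + 1^2 + 1 − 2 = -1.
Assume T_r = -r^3 + r^2 + r − 2.
Then T_{r+1} = T_r + (-3r^2 − r + 1) = (-r^3 + r^2 + r − 2) + (-3r^2 − r + 1) = -r^3 − 2r^2 − 1,
and -(r+1)^3 + (r+1)^2 + (r+1) − 2 = -r^3 − 2r^2 − 1.
By induction, T_m = -m^3 + m^2 + m − 2 for all m ≥ 1.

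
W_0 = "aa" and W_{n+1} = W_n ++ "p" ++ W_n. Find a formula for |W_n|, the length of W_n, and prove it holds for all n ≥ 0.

Claim: |W_n| = 3·2^n − 1.

Base case: |W_0| = 2, and 3·2^0 − 1 = 2.
Assume |W_m| = 3·2^m − 1.
Then |W_{m+1}| = |W_m| + 1 + |W_m| = 2|W_m| + 1 = 2(3·2^m − 1) + 1 = 3·2^{m+1} − 2 + 1 = 3·2^{m+1} − 1.
This completes the inductive step, so |W_n| = 3·2^n − 1 for all n ≥ 0.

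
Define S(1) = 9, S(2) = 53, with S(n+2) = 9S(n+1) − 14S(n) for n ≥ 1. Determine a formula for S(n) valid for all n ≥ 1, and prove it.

Claim: S(n) = 7^n + 2^n.

Base cases: S(1) = 9 and 7^1 + 2^1 = 9; S(2) = 53 and 7^2 + 2^2 = 53.
Assume S(j) = 7^j + 2^j for all 1 ≤ j ≤ k, where k ≥ 2.
Then S(k+1) = 9S(k) − 14S(k−1) = 9·(7^k + 2^k) − 14·(7^{k−1} + 2^{k−1}) = (9·7 − 14)7^{k−1} + (9·2 − 14)2^{k−1} = 49·7^{k−1} + 4·2^{k−1} = 7^{k+1} + 2^{k+1}.
This completes the inductive step, so S(n) = 7^n + 2^n for all n ≥ 1.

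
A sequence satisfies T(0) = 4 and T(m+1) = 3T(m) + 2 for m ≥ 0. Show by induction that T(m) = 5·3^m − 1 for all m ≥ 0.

Base case: T(0) = 4, and 5·3^0 − 1 = 5 − 1 = 4.
Assume T(r) = 5·3^r − 1 for some r ≥ 0.
Then T(r+1) = 3T(r) + 2 = 3·(5·3^r − 1) + 2 = 15·3^r − 3 + 2 = 5·3^{r+1} − 1.
So the formula holds for r+1, and by induction T(m) = 5·3^m − 1 for all m ≥ 0.

T(m) = 5·3^m − 1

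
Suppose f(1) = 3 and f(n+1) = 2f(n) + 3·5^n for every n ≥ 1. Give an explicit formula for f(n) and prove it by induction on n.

Claim: f(n) = -2^n + 5^n.

Base case: f(1) = 3, and -2^1 + 5^1 = -2 + 5 = 3.
Assume f(m) = -2^m + 5^m for some m ≥ 1.
Then f(m+1) = 2f(m) + 3·5^m = 2·(-2^m + 5^m) + 3·5^m = -2^{m+1} + 2·5^m + 3·5^m = -2^{m+1} + 5·5^m = -2^{m+1} + 5^{m+1}.
By induction, f(n) = -2^n + 5^n for all n ≥ 1.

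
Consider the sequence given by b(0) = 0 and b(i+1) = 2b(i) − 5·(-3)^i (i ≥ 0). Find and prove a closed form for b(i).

Claim: b(i) = -2^i + (-3)^i.

Base case: b(0) = 0, and -2^0 + (-3)^0 = -1 + 1 = 0.
Assume b(k) = -2^k + (-3)^k for some k ≥ 0.
Then b(k+1) = 2b(k) − 5·(-3)^k = 2·(-2^k + (-3)^k) − 5·(-3)^k = -2^{k+1} + 2·(-3)^k − 5·(-3)^k = -2^{k+1} − 3·(-3)^k = -2^{k+1} + (-3)^{k+1}.
This completes the inductive step, so b(i) = -2^i + (-3)^i for all i ≥ 0.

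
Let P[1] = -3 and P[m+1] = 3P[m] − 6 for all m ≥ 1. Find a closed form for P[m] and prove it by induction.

Claim: P[m] = -2·3^m + 3.

Base case: P[1] = -3, and -2·3^1 + 3 = -6 + 3 = -3.
Assume P[k] = -2·3^k + 3 for some k ≥ 1.
Then P[k+1] = 3P[k] − 6 = 3·(-2·3^k + 3) − 6 = -6·3^k + 9 − 6 = -2·3^{k+1} + 3.
By induction, P[m] = -2·3^m + 3 for all m ≥ 1.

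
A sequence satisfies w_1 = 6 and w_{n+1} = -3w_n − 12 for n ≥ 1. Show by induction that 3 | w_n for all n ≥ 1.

Base case: w_1 = 6 = 3·2, so 3 | w_1.
Assume 3 | w_j, so w_j = 3t for some integer t.
Then w_{j+1} = -3w_j − 12 = -3·(3t) − 12 = 3(-3t − 4), so 3 | w_{j+1}.
By induction, 3 | w_n for all n ≥ 1.

3 | w_n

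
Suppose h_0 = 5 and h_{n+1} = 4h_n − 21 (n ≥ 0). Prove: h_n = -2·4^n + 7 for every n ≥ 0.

Base case: h_0 = 5, and -2·4^0 + 7 = -2 + 7 = 5.
Assume h_j = -2·4^j + 7 for some j ≥ 0.
Then h_{j+1} = 4h_j − 21 = 4·(-2·4^j + 7) − 21 = -8·4^j + 28 − 21 = -2·4^{j+1} + 7.
So the formula holds for j+1, and by induction h_n = -2·4^n + 7 for all n ≥ 0.

h_n = -2·4^n + 7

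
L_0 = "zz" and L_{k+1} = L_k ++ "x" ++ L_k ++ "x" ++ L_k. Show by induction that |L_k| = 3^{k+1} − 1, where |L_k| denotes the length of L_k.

Base case: |L_0| = 2, and 3^{0+1} − 1 = 2.
Assume |L_m| = 3^{m+1} − 1.
Then |L_{m+1}| = 3|L_m| + 2 = 3(3^{m+1} − 1) + 2 = 3^{m+2} − 3 + 2 = 3^{m+2} − 1.
Hence |L_k| = 3^{k+1} − 1 for every k ≥ 0, by induction.

|L_k| = 3^{k+1} − 1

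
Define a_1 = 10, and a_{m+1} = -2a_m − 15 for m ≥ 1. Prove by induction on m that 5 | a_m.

Base case: a_1 = 10 = 5·2, so 5 | a_1.
Assume 5 | a_k, so a_k = 5t for some integer t.
Then a_{k+1} = -2a_k − 15 = -2·(5t) − 15 = 5(-2t − 3), so 5 | a_{k+1}.
This completes the inductive step, so 5 | a_m for all m ≥ 1.

5 | a_m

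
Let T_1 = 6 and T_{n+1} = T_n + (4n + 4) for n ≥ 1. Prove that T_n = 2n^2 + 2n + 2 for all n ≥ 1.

Base case: T_1 = 6, and 2·1^2 + 2·1 + 2 = 6.
Assume T_k = 2k^2 + 2k + 2.
Then T_{k+1} = T_k + (4k + 4) = (2k^2 + 2k + 2) + (4k + 4) = 2k^2 + 6k + 6,
and 2·(k+1)^2 + 2·(k+1) + 2 = 2k^2 + 6k + 6.
Hence T_n = 2n^2 + 2n + 2 for every n ≥ 1, by induction.

T_n = 2n^2 + 2n + 2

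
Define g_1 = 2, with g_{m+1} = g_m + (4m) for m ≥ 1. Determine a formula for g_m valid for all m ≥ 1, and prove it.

Claim: g_m = 2m^2 − 2m + 2.

Base case: g_1 = 2, and 2·1^2 − 2·1 + 2 = 2.
Assume g_r = 2r^2 − 2r + 2.
Then g_{r+1} = g_r + (4r) = (2r^2 − 2r + 2) + (4r) = 2r^2 + 2r + 2,
and 2·(r+1)^2 − 2·(r+1) + 2 = 2r^2 + 2r + 2.
By induction, g_m = 2m^2 − 2m + 2 for all m ≥ 1.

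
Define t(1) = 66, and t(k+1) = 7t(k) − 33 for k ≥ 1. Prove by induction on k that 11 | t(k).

Base case: t(1) = 66 = 11·6, so 11 | t(1).
Assume 11 | t(m), so t(m) = 11s for some integer s.
Then t(m+1) = 7t(m) − 33 = 7·(11s) − 33 = 11(7s − 3), so 11 | t(m+1).
By induction, 11 | t(k) for all k ≥ 1.

11 | t(k)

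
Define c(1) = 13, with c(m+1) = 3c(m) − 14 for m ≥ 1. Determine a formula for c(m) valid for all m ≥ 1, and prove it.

Claim: c(m) = 2·3^m + 7.

Base case: c(1) = 13, and 2·3^1 + 7 = 6 + 7 = 13.
Assume c(j) = 2·3^j + 7 for some j ≥ 1.
Then c(j+1) = 3c(j) − 14 = 3·(2·3^j + 7) − 14 = 6·3^j + 21 − 14 = 2·3^{j+1} + 7.
Hence c(m) = 2·3^m + 7 for every m ≥ 1, by induction.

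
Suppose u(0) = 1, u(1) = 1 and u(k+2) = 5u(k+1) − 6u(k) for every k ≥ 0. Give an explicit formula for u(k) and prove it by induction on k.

Claim: u(k) = -3^k + 2·2^k.

Base cases: u(0) = 1 and -3^0 + 2·2^0 = 1; u(1) = 1 and -3^1 + 2·2^1 = 1.
Assume u(i) = -3^i + 2·2^i for all 0 ≤ i ≤ j, where j ≥ 1.
Then u(j+1) = 5u(j) − 6u(j−1) = 5·(-3^j + 2·2^j) − 6·(-3^{j−1} + 2·2^{j−1}) = -(5·3 − 6)3^{j−1} + 2·(5·2 − 6)2^{j−1} = -9·3^{j−1} + 8·2^{j−1} = -3^{j+1} + 2·2^{j+1}.
Hence u(k) = -3^k + 2·2^k for every k ≥ 0, by strong induction.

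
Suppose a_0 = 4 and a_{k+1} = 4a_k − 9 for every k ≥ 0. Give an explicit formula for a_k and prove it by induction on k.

Claim: a_k = 4^k + 3.

Base case: a_0 = 4, and 4^0 + 3 = 1 + 3 = 4.
Assume a_j = 4^j + 3 for some j ≥ 0.
Then a_{j+1} = 4a_j − 9 = 4·(4^j + 3) − 9 = 4^{j+1} + 12 − 9 = 4^{j+1} + 3.
By induction, a_k = 4^k + 3 for all k ≥ 0.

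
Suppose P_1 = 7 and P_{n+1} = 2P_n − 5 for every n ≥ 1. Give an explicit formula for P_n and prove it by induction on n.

Claim: P_n = 2^n + 5.

Base case: P_1 = 7, and 2^1 + 5 = 2 + 5 = 7.
Assume P_k = 2^k + 5 for some k ≥ 1.
Then P_{k+1} = 2P_k − 5 = 2·(2^k + 5) − 5 = 2^{k+1} + 10 − 5 = 2^{k+1} + 5.
So the formula holds for k+1, and by induction P_n = 2^n + 5 for all n ≥ 1.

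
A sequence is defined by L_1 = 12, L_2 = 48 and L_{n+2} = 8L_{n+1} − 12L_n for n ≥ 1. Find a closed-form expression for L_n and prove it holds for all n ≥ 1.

Claim: L_n = 3·2^n + 6^n.

Base cases: L_1 = 12 and 3·2^1 + 6^1 = 12; L_2 = 48 and 3·2^2 + 6^2 = 48.
Assume L_j = 3·2^j + 6^j for all 1 ≤ j ≤ k, where k ≥ 2.
Then L_{k+1} = 8L_k − 12L_{k−1} = 8·(3·2^k + 6^k) − 12·(3·2^{k−1} + 6^{k−1}) = 3·(8·2 − 12)2^{k−1} + (8·6 − 12)6^{k−1} = 12·2^{k−1} + 36·6^{k−1} = 3·2^{k+1} + 6^{k+1}.
This completes the inductive step, so L_n = 3·2^n + 6^n for all n ≥ 1.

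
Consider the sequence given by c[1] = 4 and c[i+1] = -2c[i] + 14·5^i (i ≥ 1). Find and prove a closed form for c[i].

Claim: c[i] = 3·(-2)^i + 2·5^i.

Base case: c[1] = 4, and 3·(-2)^1 + 2·5^1 = -6 + 10 = 4.
Assume c[k] = 3·(-2)^k + 2·5^k for some k ≥ 1.
Then c[k+1] = -2c[k] + 14·5^k = -2·(3·(-2)^k + 2·5^k) + 14·5^k = 3·(-2)^{k+1} − 4·5^k + 14·5^k = 3·(-2)^{k+1} + 10·5^k = 3·(-2)^{k+1} + 2·5^{k+1}.
So the formula holds for k+1, and by induction c[i] = 3·(-2)^i + 2·5^i for all i ≥ 1.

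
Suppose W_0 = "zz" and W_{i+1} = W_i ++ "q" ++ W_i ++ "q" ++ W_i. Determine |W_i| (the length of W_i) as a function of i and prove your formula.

Claim: |W_i| = 3^{i+1} − 1.

Base case: |W_0| = 2, and 3^{0+1} − 1 = 2.
Assume |W_r| = 3^{r+1} − 1.
Then |W_{r+1}| = 3|W_r| + 2 = 3(3^{r+1} − 1) + 2 = 3^{r+2} − 3 + 2 = 3^{r+2} − 1.
Hence |W_i| = 3^{i+1} − 1 for every i ≥ 0, by induction.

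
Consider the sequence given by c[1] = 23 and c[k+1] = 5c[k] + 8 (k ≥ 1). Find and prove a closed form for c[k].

Claim: c[k] = 5^{k+1} − 2.

Base case: c[1] = 23, and 5^{1+1} − 2 = 25 − 2 = 23.
Assume c[m] = 5^{m+1} − 2 for some m ≥ 1.
Then c[m+1] = 5c[m] + 8 = 5·(5^{m+1} − 2) + 8 = 5^{m+2} − 10 + 8 = 5^{m+2} − 2.
By induction, c[k] = 5^{k+1} − 2 for all k ≥ 1.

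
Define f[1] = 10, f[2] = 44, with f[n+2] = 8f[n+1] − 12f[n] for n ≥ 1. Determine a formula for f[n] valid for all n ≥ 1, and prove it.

Claim: f[n] = 6^n + 2·2^n.

Base cases: f[1] = 10 and 6^1 + 2·2^1 = 10; f[2] = 44 and 6^2 + 2·2^2 = 44.
Assume f[j] = 6^j + 2·2^j for all 1 ≤ j ≤ r, where r ≥ 2.
Then f[r+1] = 8f[r] − 12f[r−1] = 8·(6^r + 2·2^r) − 12·(6^{r−1} + 2·2^{r−1}) = (8·6 − 12)6^{r−1} + 2·(8·2 − 12)2^{r−1} = 36·6^{r−1} + 8·2^{r−1} = 6^{r+1} + 2·2^{r+1}.
This completes the inductive step, so f[n] = 6^n + 2·2^n for all n ≥ 1.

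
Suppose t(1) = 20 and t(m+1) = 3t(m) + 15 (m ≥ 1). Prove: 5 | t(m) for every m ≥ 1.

Base case: t(1) = 20 = 5·4, so 5 | t(1).
Assume 5 | t(j), so t(j) = 5s for some integer s.
Then t(j+1) = 3t(j) + 15 = 3·(5s) + 15 = 5(3s + 3), so 5 | t(j+1).
By induction, 5 | t(m) for all m ≥ 1.

5 | t(m)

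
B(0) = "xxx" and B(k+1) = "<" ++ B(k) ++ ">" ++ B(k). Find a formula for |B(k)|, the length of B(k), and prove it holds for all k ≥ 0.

Claim: |B(k)| = 5·2^k − 2.

Base case: |B(0)| = 3, and 5·2^0 − 2 = 3.
Assume |B(j)| = 5·2^j − 2.
Then |B(j+1)| = 1 + |B(j)| + 1 + |B(j)| = 2|B(j)| + 2 = 2(5·2^j − 2) + 2 = 5·2^{j+1} − 4 + 2 = 5·2^{j+1} − 2.
So the formula holds for j+1, and by induction |B(k)| = 5·2^k − 2 for all k ≥ 0.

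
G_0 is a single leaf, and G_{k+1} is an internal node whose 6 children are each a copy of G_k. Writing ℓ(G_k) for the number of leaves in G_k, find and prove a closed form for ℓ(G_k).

Claim: ℓ(G_k) = 6^k.

Base case: ℓ(G_0) = 1, and 6^0 = 1.
Assume ℓ(G_j) = 6^j.
Then ℓ(G_{j+1}) = 6·ℓ(G_j) = 6·6^j = 6^{j+1}.
This completes the inductive step, so ℓ(G_k) = 6^k for all k ≥ 0.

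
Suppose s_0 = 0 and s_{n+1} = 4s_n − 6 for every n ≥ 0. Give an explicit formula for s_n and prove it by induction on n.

Claim: s_n = -2·4^n + 2.

Base case: s_0 = 0, and -2·4^0 + 2 = -2 + 2 = 0.
Assume s_m = -2·4^m + 2 for some m ≥ 0.
Then s_{m+1} = 4s_m − 6 = 4·(-2·4^m + 2) − 6 = -8·4^m + 8 − 6 = -2·4^{m+1} + 2.
By induction, s_n = -2·4^n + 2 for all n ≥ 0.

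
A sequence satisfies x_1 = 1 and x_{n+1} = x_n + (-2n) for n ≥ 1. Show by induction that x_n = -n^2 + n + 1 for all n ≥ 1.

Base case: x_1 = 1, and -1^2 + 1 + 1 = 1.
Assume x_j = -j^2 + j + 1.
Then x_{j+1} = x_j + (-2j) = (-j^2 + j + 1) + (-2j) = -j^2 − j + 1,
and -(j+1)^2 + (j+1) + 1 = -j^2 − j + 1.
By induction, x_n = -n^2 + n + 1 for all n ≥ 1.

x_n = -n^2 + n + 1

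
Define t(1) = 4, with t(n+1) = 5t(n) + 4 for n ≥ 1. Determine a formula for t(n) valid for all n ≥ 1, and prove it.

Claim: t(n) = 5^n − 1.

Base case: t(1) = 4, and 5^1 − 1 = 5 − 1 = 4.
Assume t(j) = 5^j − 1 for some j ≥ 1.
Then t(j+1) = 5t(j) + 4 = 5·(5^j − 1) + 4 = 5^{j+1} − 5 + 4 = 5^{j+1} − 1.
Hence t(n) = 5^n − 1 for every n ≥ 1, by induction.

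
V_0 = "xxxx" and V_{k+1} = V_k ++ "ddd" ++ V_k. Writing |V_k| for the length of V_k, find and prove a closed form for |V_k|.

Claim: |V_k| = 7·2^k − 3.

Base case: |V_0| = 4, and 7·2^0 − 3 = 4.
Assume |V_m| = 7·2^m − 3.
Then |V_{m+1}| = |V_m| + 3 + |V_m| = 2|V_m| + 3 = 2(7·2^m − 3) + 3 = 7·2^{m+1} − 6 + 3 = 7·2^{m+1} − 3.
So the formula holds for m+1, and by induction |V_k| = 7·2^k − 3 for all k ≥ 0.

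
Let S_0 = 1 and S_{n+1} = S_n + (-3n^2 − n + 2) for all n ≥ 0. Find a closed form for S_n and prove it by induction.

Claim: S_n = -n^3 + n^2 + 2n + 1.

Base case: S_0 = 1, and -0^3 + 0^2 + 2·0 + 1 = 1.
Assume S_j = -j^3 + j^2 + 2j + 1.
Then S_{j+1} = S_j + (-3j^2 − j + 2) = (-j^3 + j^2 + 2j + 1) + (-3j^2 − j + 2) = -j^3 − 2j^2 + j + 3,
and -(j+1)^3 + (j+1)^2 + 2·(j+1) + 1 = -j^3 − 2j^2 + j + 3.
Hence S_n = -n^3 + n^2 + 2n + 1 for every n ≥ 0, by induction.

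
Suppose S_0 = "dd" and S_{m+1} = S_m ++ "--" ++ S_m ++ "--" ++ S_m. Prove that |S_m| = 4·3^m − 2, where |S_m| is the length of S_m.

Base case: |S_0| = 2, and 4·3^0 − 2 = 2.
Assume |S_j| = 4·3^j − 2.
Then |S_{j+1}| = 3|S_j| + 4 = 3(4·3^j − 2) + 4 = 4·3^{j+1} − 6 + 4 = 4·3^{j+1} − 2.
So the formula holds for j+1, and by induction |S_m| = 4·3^m − 2 for all m ≥ 0.

|S_m| = 4·3^m − 2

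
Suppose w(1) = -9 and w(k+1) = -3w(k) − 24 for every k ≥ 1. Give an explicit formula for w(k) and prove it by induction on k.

Claim: w(k) = (-3)^k − 6.

Base case: w(1) = -9, and (-3)^1 − 6 = -3 − 6 = -9.
Assume w(m) = (-3)^m − 6 for some m ≥ 1.
Then w(m+1) = -3w(m) − 24 = -3·((-3)^m − 6) − 24 = -3·(-3)^m + 18 − 24 = (-3)^{m+1} − 6.
By induction, w(k) = (-3)^k − 6 for all k ≥ 1.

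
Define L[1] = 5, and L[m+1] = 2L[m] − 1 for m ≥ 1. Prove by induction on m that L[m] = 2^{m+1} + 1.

Base case: L[1] = 5, and 2^{1+1} + 1 = 4 + 1 = 5.
Assume L[k] = 2^{k+1} + 1 for some k ≥ 1.
Then L[k+1] = 2L[k] − 1 = 2·(2^{k+1} + 1) − 1 = 2^{k+2} + 2 − 1 = 2^{k+2} + 1.
Hence L[m] = 2^{m+1} + 1 for every m ≥ 1, by induction.

L[m] = 2^{m+1} + 1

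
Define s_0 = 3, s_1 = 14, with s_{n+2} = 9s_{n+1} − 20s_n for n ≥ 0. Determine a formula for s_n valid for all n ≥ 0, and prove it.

Claim: s_n = 4^n + 2·5^n.

Base cases: s_0 = 3 and 4^0 + 2·5^0 = 3; s_1 = 14 and 4^1 + 2·5^1 = 14.
Assume s_i = 4^i + 2·5^i for all 0 ≤ i ≤ j, where j ≥ 1.
Then s_{j+1} = 9s_j − 20s_{j−1} = 9·(4^j + 2·5^j) − 20·(4^{j−1} + 2·5^{j−1}) = (9·4 − 20)4^{j−1} + 2·(9·5 − 20)5^{j−1} = 16·4^{j−1} + 50·5^{j−1} = 4^{j+1} + 2·5^{j+1}.
Hence s_n = 4^n + 2·5^n for every n ≥ 0, by strong induction.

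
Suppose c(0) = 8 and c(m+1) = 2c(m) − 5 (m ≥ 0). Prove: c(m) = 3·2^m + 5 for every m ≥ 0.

Base case: c(0) = 8, and 3·2^0 + 5 = 3 + 5 = 8.
Assume c(j) = 3·2^j + 5 for some j ≥ 0.
Then c(j+1) = 2c(j) − 5 = 2·(3·2^j + 5) − 5 = 6·2^j + 10 − 5 = 3·2^{j+1} + 5.
So the formula holds for j+1, and by induction c(m) = 3·2^m + 5 for all m ≥ 0.

c(m) = 3·2^m + 5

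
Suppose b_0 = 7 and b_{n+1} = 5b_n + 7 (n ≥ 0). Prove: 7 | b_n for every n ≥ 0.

Base case: b_0 = 7 = 7·1, so 7 | b_0.
Assume 7 | b_r, so b_r = 7t for some integer t.
Then b_{r+1} = 5b_r + 7 = 5·(7t) + 7 = 7(5t + 1), so 7 | b_{r+1}.
So the property holds for r+1, and by induction 7 | b_n for all n ≥ 0.

7 | b_n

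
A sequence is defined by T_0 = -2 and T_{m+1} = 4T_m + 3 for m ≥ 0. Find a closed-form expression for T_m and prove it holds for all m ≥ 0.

Claim: T_m = -4^m − 1.

Base case: T_0 = -2, and -4^0 − 1 = -1 − 1 = -2.
Assume T_r = -4^r − 1 for some r ≥ 0.
Then T_{r+1} = 4T_r + 3 = 4·(-4^r − 1) + 3 = -4^{r+1} − 4 + 3 = -4^{r+1} − 1.
By induction, T_m = -4^m − 1 for all m ≥ 0.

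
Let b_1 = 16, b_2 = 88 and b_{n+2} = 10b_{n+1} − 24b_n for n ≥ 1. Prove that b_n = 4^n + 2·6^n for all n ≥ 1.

Base cases: b_1 = 16 and 4^1 + 2·6^1 = 16; b_2 = 88 and 4^2 + 2·6^2 = 88.
Assume b_j = 4^j + 2·6^j for all 1 ≤ j ≤ r, where r ≥ 2.
Then b_{r+1} = 10b_r − 24b_{r−1} = 10·(4^r + 2·6^r) − 24·(4^{r−1} + 2·6^{r−1}) = (10·4 − 24)4^{r−1} + 2·(10·6 − 24)6^{r−1} = 16·4^{r−1} + 72·6^{r−1} = 4^{r+1} + 2·6^{r+1}.
By strong induction, b_n = 4^n + 2·6^n for all n ≥ 1.

b_n = 4^n + 2·6^n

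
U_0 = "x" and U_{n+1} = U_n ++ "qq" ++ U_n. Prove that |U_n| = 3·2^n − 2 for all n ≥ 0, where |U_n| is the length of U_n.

Base case: |U_0| = 1, and 3·2^0 − 2 = 1.
Assume |U_m| = 3·2^m − 2.
Then |U_{m+1}| = |U_m| + 2 + |U_m| = 2|U_m| + 2 = 2(3·2^m − 2) + 2 = 3·2^{m+1} − 4 + 2 = 3·2^{m+1} − 2.
By induction, |U_n| = 3·2^n − 2 for all n ≥ 0.

|U_n| = 3·2^n − 2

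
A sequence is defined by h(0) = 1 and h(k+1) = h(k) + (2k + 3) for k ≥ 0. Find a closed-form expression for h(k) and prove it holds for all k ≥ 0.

Claim: h(k) = k^2 + 2k + 1.

Base case: h(0) = 1, and 0^2 + 2·0 + 1 = 1.
Assume h(m) = m^2 + 2m + 1.
Then h(m+1) = h(m) + (2m + 3) = (m^2 + 2m + 1) + (2m + 3) = m^2 + 4m + 4,
and (m+1)^2 + 2·(m+1) + 1 = m^2 + 4m + 4.
This completes the inductive step, so h(k) = k^2 + 2k + 1 for all k ≥ 0.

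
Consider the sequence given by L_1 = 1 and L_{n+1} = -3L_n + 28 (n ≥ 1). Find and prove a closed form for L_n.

Claim: L_n = 2·(-3)^n + 7.

Base case: L_1 = 1, and 2·(-3)^1 + 7 = -6 + 7 = 1.
Assume L_k = 2·(-3)^k + 7 for some k ≥ 1.
Then L_{k+1} = -3L_k + 28 = -3·(2·(-3)^k + 7) + 28 = -6·(-3)^k − 21 + 28 = 2·(-3)^{k+1} + 7.
Hence L_n = 2·(-3)^n + 7 for every n ≥ 1, by induction.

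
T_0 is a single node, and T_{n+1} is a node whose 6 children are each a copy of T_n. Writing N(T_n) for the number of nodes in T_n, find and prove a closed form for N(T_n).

Claim: N(T_n) = (6^{n+1} − 1)/5.

Base case: N(T_0) = 1, and (6^{0+1} − 1)/5 = 1.
Assume N(T_r) = (6^{r+1} − 1)/5.
Then N(T_{r+1}) = 1 + 6N(T_r) = 1 + 6·(6^{r+1} − 1)/5 = 1 + (6^{r+2} − 6)/5 = (5 + 6^{r+2} − 6)/5 = (6^{r+2} − 1)/5.
Hence N(T_n) = (6^{n+1} − 1)/5 for every n ≥ 0, by induction.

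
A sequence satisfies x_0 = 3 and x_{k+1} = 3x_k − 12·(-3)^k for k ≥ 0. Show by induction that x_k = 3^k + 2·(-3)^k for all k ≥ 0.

Base case: x_0 = 3, and 3^0 + 2·(-3)^0 = 1 + 2 = 3.
Assume x_m = 3^m + 2·(-3)^m for some m ≥ 0.
Then x_{m+1} = 3x_m − 12·(-3)^m = 3·(3^m + 2·(-3)^m) − 12·(-3)^m = 3^{m+1} + 6·(-3)^m − 12·(-3)^m = 3^{m+1} − 6·(-3)^m = 3^{m+1} + 2·(-3)^{m+1}.
So the formula holds for m+1, and by induction x_k = 3^k + 2·(-3)^k for all k ≥ 0.

x_k = 3^k + 2·(-3)^k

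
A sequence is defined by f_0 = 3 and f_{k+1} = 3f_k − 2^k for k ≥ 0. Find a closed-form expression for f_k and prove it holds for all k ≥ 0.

Claim: f_k = 2·3^k + 2^k.

Base case: f_0 = 3, and 2·3^0 + 2^0 = 2 + 1 = 3.
Assume f_r = 2·3^r + 2^r for some r ≥ 0.
Then f_{r+1} = 3f_r − 2^r = 3·(2·3^r + 2^r) − 2^r = 2·3^{r+1} + 3·2^r − 2^r = 2·3^{r+1} + 2·2^r = 2·3^{r+1} + 2^{r+1}.
So the formula holds for r+1, and by induction f_k = 2·3^k + 2^k for all k ≥ 0.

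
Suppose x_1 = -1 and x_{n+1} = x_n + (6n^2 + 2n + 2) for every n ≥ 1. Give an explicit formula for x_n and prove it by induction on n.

Claim: x_n = 2n^3 − 2n^2 + 2n − 3.

Base case: x_1 = -1, and 2·1^3 − 2·1^2 + 2·1 − 3 = -1.
Assume x_k = 2k^3 − 2k^2 + 2k − 3.
Then x_{k+1} = x_k + (6k^2 + 2k + 2) = (2k^3 − 2k^2 + 2k − 3) + (6k^2 + 2k + 2) = 2k^3 + 4k^2 + 4k − 1,
and 2·(k+1)^3 − 2·(k+1)^2 + 2·(k+1) − 3 = 2k^3 + 4k^2 + 4k − 1.
By induction, x_n = 2n^3 − 2n^2 + 2n − 3 for all n ≥ 1.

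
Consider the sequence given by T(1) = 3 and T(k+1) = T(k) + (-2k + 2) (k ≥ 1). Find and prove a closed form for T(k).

Claim: T(k) = -k^2 + 3k + 1.

Base case: T(1) = 3, and -1^2 + 3·1 + 1 = 3.
Assume T(r) = -r^2 + 3r + 1.
Then T(r+1) = T(r) + (-2r + 2) = (-r^2 + 3r + 1) + (-2r + 2) = -r^2 + r + 3,
and -(r+1)^2 + 3·(r+1) + 1 = -r^2 + r + 3.
This completes the inductive step, so T(k) = -k^2 + 3k + 1 for all k ≥ 1.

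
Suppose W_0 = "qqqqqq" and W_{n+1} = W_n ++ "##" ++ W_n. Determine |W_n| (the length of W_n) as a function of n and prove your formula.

Claim: |W_n| = 2^{n+3} − 2.

Base case: |W_0| = 6, and 2^{0+3} − 2 = 6.
Assume |W_k| = 2^{k+3} − 2.
Then |W_{k+1}| = |W_k| + 2 + |W_k| = 2|W_k| + 2 = 2(2^{k+3} − 2) + 2 = 2^{k+1+3} − 4 + 2 = 2^{k+1+3} − 2.
This completes the inductive step, so |W_n| = 2^{n+3} − 2 for all n ≥ 0.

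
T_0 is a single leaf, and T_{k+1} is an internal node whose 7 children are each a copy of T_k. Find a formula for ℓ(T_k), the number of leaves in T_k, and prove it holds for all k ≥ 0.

Claim: ℓ(T_k) = 7^k.

Base case: ℓ(T_0) = 1, and 7^0 = 1.
Assume ℓ(T_j) = 7^j.
Then ℓ(T_{j+1}) = 7·ℓ(T_j) = 7·7^j = 7^{j+1}.
This completes the inductive step, so ℓ(T_k) = 7^k for all k ≥ 0.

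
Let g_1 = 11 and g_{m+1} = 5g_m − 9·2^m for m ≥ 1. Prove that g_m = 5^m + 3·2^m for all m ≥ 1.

Base case: g_1 = 11, and 5^1 + 3·2^1 = 5 + 6 = 11.
Assume g_k = 5^k + 3·2^k for some k ≥ 1.
Then g_{k+1} = 5g_k − 9·2^k = 5·(5^k + 3·2^k) − 9·2^k = 5^{k+1} + 15·2^k − 9·2^k = 5^{k+1} + 6·2^k = 5^{k+1} + 3·2^{k+1}.
By induction, g_m = 5^m + 3·2^m for all m ≥ 1.

g_m = 5^m + 3·2^m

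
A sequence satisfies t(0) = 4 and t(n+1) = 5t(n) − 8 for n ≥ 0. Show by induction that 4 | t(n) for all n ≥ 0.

Base case: t(0) = 4 = 4·1, so 4 | t(0).
Assume 4 | t(m), so t(m) = 4s for some integer s.
Then t(m+1) = 5t(m) − 8 = 5·(4s) − 8 = 4(5s − 2), so 4 | t(m+1).
Hence 4 | t(n) for every n ≥ 0, by induction.

4 | t(n)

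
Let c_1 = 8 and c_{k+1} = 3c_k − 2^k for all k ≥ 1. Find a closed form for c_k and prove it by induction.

Claim: c_k = 2·3^k + 2^k.

Base case: c_1 = 8, and 2·3^1 + 2^1 = 6 + 2 = 8.
Assume c_j = 2·3^j + 2^j for some j ≥ 1.
Then c_{j+1} = 3c_j − 2^j = 3·(2·3^j + 2^j) − 2^j = 2·3^{j+1} + 3·2^j − 2^j = 2·3^{j+1} + 2·2^j = 2·3^{j+1} + 2^{j+1}.
So the formula holds for j+1, and by induction c_k = 2·3^k + 2^k for all k ≥ 1.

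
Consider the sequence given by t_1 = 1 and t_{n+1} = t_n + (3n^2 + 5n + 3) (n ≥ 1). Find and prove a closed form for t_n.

Claim: t_n = n^3 + n^2 + n − 2.

Base case: t_1 = 1, and 1^3 + 1^2 + 1 − 2 = 1.
Assume t_r = r^3 + r^2 + r − 2.
Then t_{r+1} = t_r + (3r^2 + 5r + 3) = (r^3 + r^2 + r − 2) + (3r^2 + 5r + 3) = r^3 + 4r^2 + 6r + 1,
and (r+1)^3 + (r+1)^2 + (r+1) − 2 = r^3 + 4r^2 + 6r + 1.
Hence t_n = n^3 + n^2 + n − 2 for every n ≥ 1, by induction.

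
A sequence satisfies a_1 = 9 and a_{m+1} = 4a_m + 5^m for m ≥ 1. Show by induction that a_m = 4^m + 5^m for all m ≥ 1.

Base case: a_1 = 9, and 4^1 + 5^1 = 4 + 5 = 9.
Assume a_j = 4^j + 5^j for some j ≥ 1.
Then a_{j+1} = 4a_j + 5^j = 4·(4^j + 5^j) + 5^j = 4^{j+1} + 4·5^j + 5^j = 4^{j+1} + 5·5^j = 4^{j+1} + 5^{j+1}.
By induction, a_m = 4^m + 5^m for all m ≥ 1.

a_m = 4^m + 5^m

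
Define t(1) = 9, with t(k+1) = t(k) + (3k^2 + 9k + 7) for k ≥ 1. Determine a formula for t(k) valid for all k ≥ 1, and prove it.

Claim: t(k) = k^3 + 3k^2 + 3k + 2.

Base case: t(1) = 9, and 1^3 + 3·1^2 + 3·1 + 2 = 9.
Assume t(r) = r^3 + 3r^2 + 3r + 2.
Then t(r+1) = t(r) + (3r^2 + 9r + 7) = (r^3 + 3r^2 + 3r + 2) + (3r^2 + 9r + 7) = r^3 + 6r^2 + 12r + 9,
and (r+1)^3 + 3·(r+1)^2 + 3·(r+1) + 2 = r^3 + 6r^2 + 12r + 9.
Hence t(k) = k^3 + 3k^2 + 3k + 2 for every k ≥ 1, by induction.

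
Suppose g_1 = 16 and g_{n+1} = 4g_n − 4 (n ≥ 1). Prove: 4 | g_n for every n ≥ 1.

Base case: g_1 = 16 = 4·4, so 4 | g_1.
Assume 4 | g_j, so g_j = 4t for some integer t.
Then g_{j+1} = 4g_j − 4 = 4·(4t) − 4 = 4(4t − 1), so 4 | g_{j+1}.
Hence 4 | g_n for every n ≥ 1, by induction.

4 | g_n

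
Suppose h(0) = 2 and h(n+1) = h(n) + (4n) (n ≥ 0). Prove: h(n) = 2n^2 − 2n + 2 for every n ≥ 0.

Base case: h(0) = 2, and 2·0^2 − 2·0 + 2 = 2.
Assume h(k) = 2k^2 − 2k + 2.
Then h(k+1) = h(k) + (4k) = (2k^2 − 2k + 2) + (4k) = 2k^2 + 2k + 2,
and 2·(k+1)^2 − 2·(k+1) + 2 = 2k^2 + 2k + 2.
By induction, h(n) = 2n^2 − 2n + 2 for all n ≥ 0.

h(n) = 2n^2 − 2n + 2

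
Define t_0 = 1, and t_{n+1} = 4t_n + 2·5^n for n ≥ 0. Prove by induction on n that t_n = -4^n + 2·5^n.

Base case: t_0 = 1, and -4^0 + 2·5^0 = -1 + 2 = 1.
Assume t_r = -4^r + 2·5^r for some r ≥ 0.
Then t_{r+1} = 4t_r + 2·5^r = 4·(-4^r + 2·5^r) + 2·5^r = -4^{r+1} + 8·5^r + 2·5^r = -4^{r+1} + 10·5^r = -4^{r+1} + 2·5^{r+1}.
So the formula holds for r+1, and by induction t_n = -4^n + 2·5^n for all n ≥ 0.

t_n = -4^n + 2·5^n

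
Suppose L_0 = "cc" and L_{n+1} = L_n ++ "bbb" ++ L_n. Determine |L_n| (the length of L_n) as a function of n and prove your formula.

Claim: |L_n| = 5·2^n − 3.

Base case: |L_0| = 2, and 5·2^0 − 3 = 2.
Assume |L_k| = 5·2^k − 3.
Then |L_{k+1}| = |L_k| + 3 + |L_k| = 2|L_k| + 3 = 2(5·2^k − 3) + 3 = 5·2^{k+1} − 6 + 3 = 5·2^{k+1} − 3.
By induction, |L_n| = 5·2^n − 3 for all n ≥ 0.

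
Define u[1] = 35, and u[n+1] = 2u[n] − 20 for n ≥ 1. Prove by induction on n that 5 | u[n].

Base case: u[1] = 35 = 5·7, so 5 | u[1].
Assume 5 | u[j], so u[j] = 5t for some integer t.
Then u[j+1] = 2u[j] − 20 = 2·(5t) − 20 = 5(2t − 4), so 5 | u[j+1].
By induction, 5 | u[n] for all n ≥ 1.

5 | u[n]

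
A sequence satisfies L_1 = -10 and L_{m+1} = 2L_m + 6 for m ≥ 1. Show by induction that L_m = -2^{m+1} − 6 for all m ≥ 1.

Base case: L_1 = -10, and -2^{1+1} − 6 = -4 − 6 = -10.
Assume L_k = -2^{k+1} − 6 for some k ≥ 1.
Then L_{k+1} = 2L_k + 6 = 2·(-2^{k+1} − 6) + 6 = -2^{k+2} − 12 + 6 = -2^{k+2} − 6.
So the formula holds for k+1, and by induction L_m = -2^{m+1} − 6 for all m ≥ 1.

L_m = -2^{m+1} − 6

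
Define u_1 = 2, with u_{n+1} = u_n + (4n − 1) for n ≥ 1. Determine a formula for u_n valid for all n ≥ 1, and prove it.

Claim: u_n = 2n^2 − 3n + 3.

Base case: u_1 = 2, and 2·1^2 − 3·1 + 3 = 2.
Assume u_k = 2k^2 − 3k + 3.
Then u_{k+1} = u_k + (4k − 1) = (2k^2 − 3k + 3) + (4k − 1) = 2k^2 + k + 2,
and 2·(k+1)^2 − 3·(k+1) + 3 = 2k^2 + k + 2.
By induction, u_n = 2n^2 − 3n + 3 for all n ≥ 1.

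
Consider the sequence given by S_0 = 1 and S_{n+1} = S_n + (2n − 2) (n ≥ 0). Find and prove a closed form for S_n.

Claim: S_n = n^2 − 3n + 1.

Base case: S_0 = 1, and 0^2 − 3·0 + 1 = 1.
Assume S_m = m^2 − 3m + 1.
Then S_{m+1} = S_m + (2m − 2) = (m^2 − 3m + 1) + (2m − 2) = m^2 − m − 1,
and (m+1)^2 − 3·(m+1) + 1 = m^2 − m − 1.
By induction, S_n = n^2 − 3n + 1 for all n ≥ 0.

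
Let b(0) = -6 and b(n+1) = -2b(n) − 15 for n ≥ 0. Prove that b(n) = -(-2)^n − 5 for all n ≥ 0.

Base case: b(0) = -6, and -(-2)^0 − 5 = -1 − 5 = -6.
Assume b(m) = -(-2)^m − 5 for some m ≥ 0.
Then b(m+1) = -2b(m) − 15 = -2·(-(-2)^m − 5) − 15 = 2·(-2)^m + 10 − 15 = -(-2)^{m+1} − 5.
By induction, b(n) = -(-2)^n − 5 for all n ≥ 0.

b(n) = -(-2)^n − 5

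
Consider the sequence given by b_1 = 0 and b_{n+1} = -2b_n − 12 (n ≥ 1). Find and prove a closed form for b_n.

Claim: b_n = -2·(-2)^n − 4.

Base case: b_1 = 0, and -2·(-2)^1 − 4 = 4 − 4 = 0.
Assume b_r = -2·(-2)^r − 4 for some r ≥ 1.
Then b_{r+1} = -2b_r − 12 = -2·(-2·(-2)^r − 4) − 12 = 4·(-2)^r + 8 − 12 = -2·(-2)^{r+1} − 4.
This completes the inductive step, so b_n = -2·(-2)^n − 4 for all n ≥ 1.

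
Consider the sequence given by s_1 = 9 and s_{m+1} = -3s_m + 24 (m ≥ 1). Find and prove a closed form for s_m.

Claim: s_m = -(-3)^m + 6.

Base case: s_1 = 9, and -(-3)^1 + 6 = 3 + 6 = 9.
Assume s_j = -(-3)^j + 6 for some j ≥ 1.
Then s_{j+1} = -3s_j + 24 = -3·(-(-3)^j + 6) + 24 = 3·(-3)^j − 18 + 24 = -(-3)^{j+1} + 6.
This completes the inductive step, so s_m = -(-3)^m + 6 for all m ≥ 1.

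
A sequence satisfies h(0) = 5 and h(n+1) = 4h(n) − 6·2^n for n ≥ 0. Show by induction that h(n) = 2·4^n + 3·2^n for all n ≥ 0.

Base case: h(0) = 5, and 2·4^0 + 3·2^0 = 2 + 3 = 5.
Assume h(k) = 2·4^k + 3·2^k for some k ≥ 0.
Then h(k+1) = 4h(k) − 6·2^k = 4·(2·4^k + 3·2^k) − 6·2^k = 2·4^{k+1} + 12·2^k − 6·2^k = 2·4^{k+1} + 6·2^k = 2·4^{k+1} + 3·2^{k+1}.
So the formula holds for k+1, and by induction h(n) = 2·4^n + 3·2^n for all n ≥ 0.

h(n) = 2·4^n + 3·2^n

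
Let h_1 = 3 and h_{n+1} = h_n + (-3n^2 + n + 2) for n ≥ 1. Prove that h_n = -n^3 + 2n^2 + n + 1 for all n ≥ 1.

Base case: h_1 = 3, and -1^3 + 2·1^2 + 1 + 1 = 3.
Assume h_j = -j^3 + 2j^2 + j + 1.
Then h_{j+1} = h_j + (-3j^2 + j + 2) = (-j^3 + 2j^2 + j + 1) + (-3j^2 + j + 2) = -j^3 − j^2 + 2j + 3,
and -(j+1)^3 + 2·(j+1)^2 + (j+1) + 1 = -j^3 − j^2 + 2j + 3.
This completes the inductive step, so h_n = -n^3 + 2n^2 + n + 1 for all n ≥ 1.

h_n = -n^3 + 2n^2 + n + 1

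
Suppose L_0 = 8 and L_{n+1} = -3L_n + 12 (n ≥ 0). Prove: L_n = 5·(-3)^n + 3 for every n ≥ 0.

Base case: L_0 = 8, and 5·(-3)^0 + 3 = 5 + 3 = 8.
Assume L_j = 5·(-3)^j + 3 for some j ≥ 0.
Then L_{j+1} = -3L_j + 12 = -3·(5·(-3)^j + 3) + 12 = -15·(-3)^j − 9 + 12 = 5·(-3)^{j+1} + 3.
By induction, L_n = 5·(-3)^n + 3 for all n ≥ 0.

L_n = 5·(-3)^n + 3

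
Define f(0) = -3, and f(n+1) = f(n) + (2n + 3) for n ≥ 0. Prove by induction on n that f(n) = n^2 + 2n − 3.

Base case: f(0) = -3, and 0^2 + 2·0 − 3 = -3.
Assume f(r) = r^2 + 2r − 3.
Then f(r+1) = f(r) + (2r + 3) = (r^2 + 2r − 3) + (2r + 3) = r^2 + 4r,
and (r+1)^2 + 2·(r+1) − 3 = r^2 + 4r.
Hence f(n) = n^2 + 2n − 3 for every n ≥ 0, by induction.

f(n) = n^2 + 2n − 3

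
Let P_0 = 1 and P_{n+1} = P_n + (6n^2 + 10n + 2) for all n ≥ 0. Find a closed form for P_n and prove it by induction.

Claim: P_n = 2n^3 + 2n^2 − 2n + 1.

Base case: P_0 = 1, and 2·0^3 + 2·0^2 − 2·0 + 1 = 1.
Assume P_k = 2k^3 + 2k^2 − 2k + 1.
Then P_{k+1} = P_k + (6k^2 + 10k + 2) = (2k^3 + 2k^2 − 2k + 1) + (6k^2 + 10k + 2) = 2k^3 + 8k^2 + 8k + 3,
and 2·(k+1)^3 + 2·(k+1)^2 − 2·(k+1) + 1 = 2k^3 + 8k^2 + 8k + 3.
By induction, P_n = 2n^3 + 2n^2 − 2n + 1 for all n ≥ 0.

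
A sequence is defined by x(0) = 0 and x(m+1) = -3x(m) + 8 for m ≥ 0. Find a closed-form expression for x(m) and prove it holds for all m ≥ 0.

Claim: x(m) = -2·(-3)^m + 2.

Base case: x(0) = 0, and -2·(-3)^0 + 2 = -2 + 2 = 0.
Assume x(k) = -2·(-3)^k + 2 for some k ≥ 0.
Then x(k+1) = -3x(k) + 8 = -3·(-2·(-3)^k + 2) + 8 = 6·(-3)^k − 6 + 8 = -2·(-3)^{k+1} + 2.
This completes the inductive step, so x(m) = -2·(-3)^m + 2 for all m ≥ 0.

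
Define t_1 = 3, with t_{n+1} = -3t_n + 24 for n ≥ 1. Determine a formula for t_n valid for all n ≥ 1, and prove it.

Claim: t_n = (-3)^n + 6.

Base case: t_1 = 3, and (-3)^1 + 6 = -3 + 6 = 3.
Assume t_j = (-3)^j + 6 for some j ≥ 1.
Then t_{j+1} = -3t_j + 24 = -3·((-3)^j + 6) + 24 = -3·(-3)^j − 18 + 24 = (-3)^{j+1} + 6.
Hence t_n = (-3)^n + 6 for every n ≥ 1, by induction.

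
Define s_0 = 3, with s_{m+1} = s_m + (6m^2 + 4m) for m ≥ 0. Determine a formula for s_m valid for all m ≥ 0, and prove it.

Claim: s_m = 2m^3 − m^2 − m + 3.

Base case: s_0 = 3, and 2·0^3 − 0^2 − 0 + 3 = 3.
Assume s_k = 2k^3 − k^2 − k + 3.
Then s_{k+1} = s_k + (6k^2 + 4k) = (2k^3 − k^2 − k + 3) + (6k^2 + 4k) = 2k^3 + 5k^2 + 3k + 3,
and 2·(k+1)^3 − (k+1)^2 − (k+1) + 3 = 2k^3 + 5k^2 + 3k + 3.
Hence s_m = 2m^3 − m^2 − m + 3 for every m ≥ 0, by induction.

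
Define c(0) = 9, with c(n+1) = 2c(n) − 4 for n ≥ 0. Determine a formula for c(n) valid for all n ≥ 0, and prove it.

Claim: c(n) = 5·2^n + 4.

Base case: c(0) = 9, and 5·2^0 + 4 = 5 + 4 = 9.
Assume c(k) = 5·2^k + 4 for some k ≥ 0.
Then c(k+1) = 2c(k) − 4 = 2·(5·2^k + 4) − 4 = 10·2^k + 8 − 4 = 5·2^{k+1} + 4.
So the formula holds for k+1, and by induction c(n) = 5·2^n + 4 for all n ≥ 0.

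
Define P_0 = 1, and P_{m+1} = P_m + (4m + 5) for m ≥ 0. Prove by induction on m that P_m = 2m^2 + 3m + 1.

Base case: P_0 = 1, and 2·0^2 + 3·0 + 1 = 1.
Assume P_r = 2r^2 + 3r + 1.
Then P_{r+1} = P_r + (4r + 5) = (2r^2 + 3r + 1) + (4r + 5) = 2r^2 + 7r + 6,
and 2·(r+1)^2 + 3·(r+1) + 1 = 2r^2 + 7r + 6.
This completes the inductive step, so P_m = 2m^2 + 3m + 1 for all m ≥ 0.

P_m = 2m^2 + 3m + 1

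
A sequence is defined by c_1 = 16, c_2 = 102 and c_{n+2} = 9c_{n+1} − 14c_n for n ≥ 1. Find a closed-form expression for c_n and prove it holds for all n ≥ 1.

Claim: c_n = 2^n + 2·7^n.

Base cases: c_1 = 16 and 2^1 + 2·7^1 = 16; c_2 = 102 and 2^2 + 2·7^2 = 102.
Assume c_j = 2^j + 2·7^j for all 1 ≤ j ≤ k, where k ≥ 2.
Then c_{k+1} = 9c_k − 14c_{k−1} = 9·(2^k + 2·7^k) − 14·(2^{k−1} + 2·7^{k−1}) = (9·2 − 14)2^{k−1} + 2·(9·7 − 14)7^{k−1} = 4·2^{k−1} + 98·7^{k−1} = 2^{k+1} + 2·7^{k+1}.
This completes the inductive step, so c_n = 2^n + 2·7^n for all n ≥ 1.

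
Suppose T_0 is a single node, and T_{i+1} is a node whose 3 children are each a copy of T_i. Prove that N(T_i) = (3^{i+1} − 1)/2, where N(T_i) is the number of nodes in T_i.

Base case: N(T_0) = 1, and (3^{0+1} − 1)/2 = 1.
Assume N(T_m) = (3^{m+1} − 1)/2.
Then N(T_{m+1}) = 1 + 3N(T_m) = 1 + 3·(3^{m+1} − 1)/2 = 1 + (3^{m+2} − 3)/2 = (2 + 3^{m+2} − 3)/2 = (3^{m+2} − 1)/2.
This completes the inductive step, so N(T_i) = (3^{i+1} − 1)/2 for all i ≥ 0.

N(T_i) = (3^{i+1} − 1)/2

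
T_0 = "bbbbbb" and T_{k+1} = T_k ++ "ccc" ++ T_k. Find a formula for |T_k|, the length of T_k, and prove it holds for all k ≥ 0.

Claim: |T_k| = 9·2^k − 3.

Base case: |T_0| = 6, and 9·2^0 − 3 = 6.
Assume |T_r| = 9·2^r − 3.
Then |T_{r+1}| = |T_r| + 3 + |T_r| = 2|T_r| + 3 = 2(9·2^r − 3) + 3 = 9·2^{r+1} − 6 + 3 = 9·2^{r+1} − 3.
Hence |T_k| = 9·2^k − 3 for every k ≥ 0, by induction.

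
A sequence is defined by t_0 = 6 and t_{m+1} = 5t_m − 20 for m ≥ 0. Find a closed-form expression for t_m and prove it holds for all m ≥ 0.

Claim: t_m = 5^m + 5.

Base case: t_0 = 6, and 5^0 + 5 = 1 + 5 = 6.
Assume t_r = 5^r + 5 for some r ≥ 0.
Then t_{r+1} = 5t_r − 20 = 5·(5^r + 5) − 20 = 5^{r+1} + 25 − 20 = 5^{r+1} + 5.
Hence t_m = 5^m + 5 for every m ≥ 0, by induction.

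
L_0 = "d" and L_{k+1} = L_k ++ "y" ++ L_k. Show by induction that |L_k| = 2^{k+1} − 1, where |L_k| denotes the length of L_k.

Base case: |L_0| = 1, and 2^{0+1} − 1 = 1.
Assume |L_r| = 2^{r+1} − 1.
Then |L_{r+1}| = |L_r| + 1 + |L_r| = 2|L_r| + 1 = 2(2^{r+1} − 1) + 1 = 2^{r+2} − 2 + 1 = 2^{r+2} − 1.
By induction, |L_k| = 2^{k+1} − 1 for all k ≥ 0.

|L_k| = 2^{k+1} − 1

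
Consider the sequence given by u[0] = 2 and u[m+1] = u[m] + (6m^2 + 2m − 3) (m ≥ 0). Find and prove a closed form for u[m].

Claim: u[m] = 2m^3 − 2m^2 − 3m + 2.

Base case: u[0] = 2, and 2·0^3 − 2·0^2 − 3·0 + 2 = 2.
Assume u[r] = 2r^3 − 2r^2 − 3r + 2.
Then u[r+1] = u[r] + (6r^2 + 2r − 3) = (2r^3 − 2r^2 − 3r + 2) + (6r^2 + 2r − 3) = 2r^3 + 4r^2 − r − 1,
and 2·(r+1)^3 − 2·(r+1)^2 − 3·(r+1) + 2 = 2r^3 + 4r^2 − r − 1.
Hence u[m] = 2m^3 − 2m^2 − 3m + 2 for every m ≥ 0, by induction.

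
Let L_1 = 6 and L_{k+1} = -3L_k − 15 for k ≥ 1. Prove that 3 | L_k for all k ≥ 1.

Base case: L_1 = 6 = 3·2, so 3 | L_1.
Assume 3 | L_j, so L_j = 3t for some integer t.
Then L_{j+1} = -3L_j − 15 = -3·(3t) − 15 = 3(-3t − 5), so 3 | L_{j+1}.
Hence 3 | L_k for every k ≥ 1, by induction.

3 | L_k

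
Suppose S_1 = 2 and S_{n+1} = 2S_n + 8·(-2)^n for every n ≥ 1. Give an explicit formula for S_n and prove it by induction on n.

Claim: S_n = -2^n − 2·(-2)^n.

Base case: S_1 = 2, and -2^1 − 2·(-2)^1 = -2 + 4 = 2.
Assume S_m = -2^m − 2·(-2)^m for some m ≥ 1.
Then S_{m+1} = 2S_m + 8·(-2)^m = 2·(-2^m − 2·(-2)^m) + 8·(-2)^m = -2^{m+1} − 4·(-2)^m + 8·(-2)^m = -2^{m+1} + 4·(-2)^m = -2^{m+1} − 2·(-2)^{m+1}.
This completes the inductive step, so S_n = -2^n − 2·(-2)^n for all n ≥ 1.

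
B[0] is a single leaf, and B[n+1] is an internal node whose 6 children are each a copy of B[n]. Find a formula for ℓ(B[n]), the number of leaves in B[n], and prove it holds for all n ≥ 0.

Claim: ℓ(B[n]) = 6^n.

Base case: ℓ(B[0]) = 1, and 6^0 = 1.
Assume ℓ(B[j]) = 6^j.
Then ℓ(B[j+1]) = 6·ℓ(B[j]) = 6·6^j = 6^{j+1}.
This completes the inductive step, so ℓ(B[n]) = 6^n for all n ≥ 0.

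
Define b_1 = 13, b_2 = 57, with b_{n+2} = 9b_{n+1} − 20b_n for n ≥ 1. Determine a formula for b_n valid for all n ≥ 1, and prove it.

Claim: b_n = 2·4^n + 5^n.

Base cases: b_1 = 13 and 2·4^1 + 5^1 = 13; b_2 = 57 and 2·4^2 + 5^2 = 57.
Assume b_j = 2·4^j + 5^j for all 1 ≤ j ≤ r, where r ≥ 2.
Then b_{r+1} = 9b_r − 20b_{r−1} = 9·(2·4^r + 5^r) − 20·(2·4^{r−1} + 5^{r−1}) = 2·(9·4 − 20)4^{r−1} + (9·5 − 20)5^{r−1} = 32·4^{r−1} + 25·5^{r−1} = 2·4^{r+1} + 5^{r+1}.
So the formula holds for r+1, and by strong induction b_n = 2·4^n + 5^n for all n ≥ 1.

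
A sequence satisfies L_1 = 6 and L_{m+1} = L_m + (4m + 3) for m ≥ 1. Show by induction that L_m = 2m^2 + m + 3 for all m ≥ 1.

Base case: L_1 = 6, and 2·1^2 + 1 + 3 = 6.
Assume L_k = 2k^2 + k + 3.
Then L_{k+1} = L_k + (4k + 3) = (2k^2 + k + 3) + (4k + 3) = 2k^2 + 5k + 6,
and 2·(k+1)^2 + (k+1) + 3 = 2k^2 + 5k + 6.
This completes the inductive step, so L_m = 2m^2 + m + 3 for all m ≥ 1.

L_m = 2m^2 + m + 3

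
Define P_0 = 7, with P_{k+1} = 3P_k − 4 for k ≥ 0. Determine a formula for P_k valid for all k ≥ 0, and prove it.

Claim: P_k = 5·3^k + 2.

Base case: P_0 = 7, and 5·3^0 + 2 = 5 + 2 = 7.
Assume P_r = 5·3^r + 2 for some r ≥ 0.
Then P_{r+1} = 3P_r − 4 = 3·(5·3^r + 2) − 4 = 15·3^r + 6 − 4 = 5·3^{r+1} + 2.
So the formula holds for r+1, and by induction P_k = 5·3^k + 2 for all k ≥ 0.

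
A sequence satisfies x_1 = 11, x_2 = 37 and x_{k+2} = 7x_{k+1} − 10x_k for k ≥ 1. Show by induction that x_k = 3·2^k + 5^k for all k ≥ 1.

Base cases: x_1 = 11 and 3·2^1 + 5^1 = 11; x_2 = 37 and 3·2^2 + 5^2 = 37.
Assume x_j = 3·2^j + 5^j for all 1 ≤ j ≤ r, where r ≥ 2.
Then x_{r+1} = 7x_r − 10x_{r−1} = 7·(3·2^r + 5^r) − 10·(3·2^{r−1} + 5^{r−1}) = 3·(7·2 − 10)2^{r−1} + (7·5 − 10)5^{r−1} = 12·2^{r−1} + 25·5^{r−1} = 3·2^{r+1} + 5^{r+1}.
So the formula holds for r+1, and by strong induction x_k = 3·2^k + 5^k for all k ≥ 1.

x_k = 3·2^k + 5^k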